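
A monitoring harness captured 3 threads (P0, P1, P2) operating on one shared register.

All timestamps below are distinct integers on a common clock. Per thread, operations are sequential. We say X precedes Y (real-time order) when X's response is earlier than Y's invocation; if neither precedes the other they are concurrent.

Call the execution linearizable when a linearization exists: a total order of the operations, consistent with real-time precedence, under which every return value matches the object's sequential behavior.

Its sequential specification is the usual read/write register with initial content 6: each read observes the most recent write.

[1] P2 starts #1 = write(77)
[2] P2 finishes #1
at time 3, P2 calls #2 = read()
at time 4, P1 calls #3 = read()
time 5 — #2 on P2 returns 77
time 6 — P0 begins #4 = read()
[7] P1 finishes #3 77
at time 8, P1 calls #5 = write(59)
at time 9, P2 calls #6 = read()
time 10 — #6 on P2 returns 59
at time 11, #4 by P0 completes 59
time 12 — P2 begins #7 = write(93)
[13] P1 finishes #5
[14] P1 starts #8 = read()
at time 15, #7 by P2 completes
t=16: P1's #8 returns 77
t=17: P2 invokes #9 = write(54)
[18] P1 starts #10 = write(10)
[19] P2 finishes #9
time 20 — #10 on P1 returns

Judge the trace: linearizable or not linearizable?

through event 15 a valid linearization exists; event 16 (#8 responding at time 16) ends that
real-time-consistent orders of the 8 completed operations: 33 — all fail the register replay
for example #1, #2, #3, #4, #5, #6, #7, #8 fails at step 4: #4 read() → 59 is not legal there
for example #1, #2, #3, #4, #5, #6, #8, #7 fails at step 4: #4 read() → 59 is not legal there

not linearizable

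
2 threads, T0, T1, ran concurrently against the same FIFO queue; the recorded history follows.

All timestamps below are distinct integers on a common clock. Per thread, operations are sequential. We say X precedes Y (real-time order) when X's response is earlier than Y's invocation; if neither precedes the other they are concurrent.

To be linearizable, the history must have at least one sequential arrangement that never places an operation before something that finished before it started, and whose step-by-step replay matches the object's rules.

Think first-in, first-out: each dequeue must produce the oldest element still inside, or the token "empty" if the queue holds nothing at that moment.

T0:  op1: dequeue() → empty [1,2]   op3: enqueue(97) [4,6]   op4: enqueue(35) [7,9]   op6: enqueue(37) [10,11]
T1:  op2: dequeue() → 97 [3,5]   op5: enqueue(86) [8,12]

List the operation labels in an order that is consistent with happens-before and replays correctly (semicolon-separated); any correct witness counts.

op1; op3; op2; op4; op5; op6

1. op1 dequeue() → empty, leaving queue <>
2. op3 enqueue(97), leaving queue <97>
3. op2 dequeue() → 97, leaving queue <>
4. op4 enqueue(35), leaving queue <35>
5. op5 enqueue(86), leaving queue <35,86>
6. op6 enqueue(37), leaving queue <35,86,37>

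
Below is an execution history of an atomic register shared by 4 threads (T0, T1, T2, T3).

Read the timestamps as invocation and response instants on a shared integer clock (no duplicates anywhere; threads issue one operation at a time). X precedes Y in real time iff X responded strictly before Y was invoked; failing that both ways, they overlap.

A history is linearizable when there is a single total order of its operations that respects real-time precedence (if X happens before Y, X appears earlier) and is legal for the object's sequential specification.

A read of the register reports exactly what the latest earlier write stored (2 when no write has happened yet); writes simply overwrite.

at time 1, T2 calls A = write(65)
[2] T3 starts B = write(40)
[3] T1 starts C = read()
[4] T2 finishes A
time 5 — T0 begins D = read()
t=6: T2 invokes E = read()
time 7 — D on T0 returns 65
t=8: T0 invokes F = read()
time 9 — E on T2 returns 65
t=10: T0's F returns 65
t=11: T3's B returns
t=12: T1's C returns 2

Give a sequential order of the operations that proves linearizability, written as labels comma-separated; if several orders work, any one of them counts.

1. C read() → 2, leaving value 2
2. A write(65), leaving value 65
3. D read() → 65, leaving value 65
4. E read() → 65, leaving value 65
5. F read() → 65, leaving value 65
6. B write(40), leaving value 40

C, A, D, E, F, B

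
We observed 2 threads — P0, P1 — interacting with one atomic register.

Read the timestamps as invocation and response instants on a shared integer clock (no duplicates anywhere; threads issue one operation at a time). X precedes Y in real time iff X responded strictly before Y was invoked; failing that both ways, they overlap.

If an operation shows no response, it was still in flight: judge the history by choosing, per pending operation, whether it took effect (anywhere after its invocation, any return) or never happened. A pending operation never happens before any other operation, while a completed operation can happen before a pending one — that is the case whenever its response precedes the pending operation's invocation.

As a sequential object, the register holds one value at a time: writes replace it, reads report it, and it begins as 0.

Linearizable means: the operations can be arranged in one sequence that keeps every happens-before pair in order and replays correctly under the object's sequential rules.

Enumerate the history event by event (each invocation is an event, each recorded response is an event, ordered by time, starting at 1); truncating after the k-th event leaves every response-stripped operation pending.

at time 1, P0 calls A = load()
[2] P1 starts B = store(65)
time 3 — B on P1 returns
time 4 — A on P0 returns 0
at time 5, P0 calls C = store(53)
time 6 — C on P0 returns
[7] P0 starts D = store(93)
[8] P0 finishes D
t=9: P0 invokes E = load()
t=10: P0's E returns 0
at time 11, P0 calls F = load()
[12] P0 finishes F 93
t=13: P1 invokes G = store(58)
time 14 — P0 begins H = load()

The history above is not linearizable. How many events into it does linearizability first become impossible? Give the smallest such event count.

10

events 1..9 are linearizable, e.g. via A, B, C, D:
after step 1 (A load() → 0): value 0
after step 2 (B store(65)): value 65
after step 3 (C store(53)): value 53
after step 4 (D store(93)): value 93
event 10 — E's response, time 10 — after it, nothing linearizes
sample order A, B, C, D, E stalls at step 5 — E load() → 0 has no legal effect
sample order B, A, C, D, E stalls at step 2 — A load() → 0 has no legal effect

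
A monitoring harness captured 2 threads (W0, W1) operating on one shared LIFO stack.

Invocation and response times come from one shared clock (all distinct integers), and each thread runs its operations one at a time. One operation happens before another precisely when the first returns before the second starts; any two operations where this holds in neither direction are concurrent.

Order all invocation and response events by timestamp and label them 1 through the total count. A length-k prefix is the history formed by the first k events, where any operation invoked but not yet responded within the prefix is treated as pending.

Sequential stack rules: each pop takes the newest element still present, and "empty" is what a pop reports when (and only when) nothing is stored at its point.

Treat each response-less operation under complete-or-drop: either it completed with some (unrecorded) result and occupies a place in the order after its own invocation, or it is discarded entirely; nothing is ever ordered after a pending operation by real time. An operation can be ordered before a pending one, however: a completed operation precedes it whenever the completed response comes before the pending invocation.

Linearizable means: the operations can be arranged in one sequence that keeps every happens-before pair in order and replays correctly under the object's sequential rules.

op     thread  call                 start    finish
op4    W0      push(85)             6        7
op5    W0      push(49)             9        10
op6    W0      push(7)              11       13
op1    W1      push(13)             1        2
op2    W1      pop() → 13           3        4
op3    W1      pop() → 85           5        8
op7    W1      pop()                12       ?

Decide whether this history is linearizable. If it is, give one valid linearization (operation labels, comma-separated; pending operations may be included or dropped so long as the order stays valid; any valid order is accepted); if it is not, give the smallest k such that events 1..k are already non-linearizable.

linearizable — witness: op1, op2, op4, op3, op5, op6

1. op1 push(13), leaving stack <13>
2. op2 pop() → 13, leaving stack <>
3. op4 push(85), leaving stack <85>
4. op3 pop() → 85, leaving stack <>
5. op5 push(49), leaving stack <49>
6. op6 push(7), leaving stack <49,7>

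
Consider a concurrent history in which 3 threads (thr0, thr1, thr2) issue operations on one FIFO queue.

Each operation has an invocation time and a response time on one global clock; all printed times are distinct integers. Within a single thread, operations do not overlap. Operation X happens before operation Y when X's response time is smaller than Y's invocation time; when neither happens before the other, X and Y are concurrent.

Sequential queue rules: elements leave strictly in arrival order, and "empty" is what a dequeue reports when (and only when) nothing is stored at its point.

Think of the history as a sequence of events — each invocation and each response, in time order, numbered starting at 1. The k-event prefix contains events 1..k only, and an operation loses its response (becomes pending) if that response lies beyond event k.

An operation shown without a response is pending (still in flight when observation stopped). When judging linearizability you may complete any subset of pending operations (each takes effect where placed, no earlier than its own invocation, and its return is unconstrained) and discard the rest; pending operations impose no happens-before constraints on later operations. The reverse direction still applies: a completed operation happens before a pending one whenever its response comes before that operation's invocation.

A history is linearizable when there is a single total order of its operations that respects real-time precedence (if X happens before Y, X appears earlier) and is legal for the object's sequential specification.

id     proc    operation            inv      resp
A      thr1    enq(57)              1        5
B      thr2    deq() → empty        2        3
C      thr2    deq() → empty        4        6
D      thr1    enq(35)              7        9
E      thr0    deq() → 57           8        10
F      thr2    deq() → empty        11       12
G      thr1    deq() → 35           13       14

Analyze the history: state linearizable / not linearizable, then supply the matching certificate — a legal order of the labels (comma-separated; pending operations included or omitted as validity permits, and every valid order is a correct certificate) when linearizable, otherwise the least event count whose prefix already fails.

events 1..11 are fine; event 12 — the response of F at time 12 — makes the prefix non-linearizable
every one of the 6 real-time-consistent orders over 6 completed FIFO queue ops fails the sequential spec
e.g. A, B, C, D, E, F: illegal at step 2, since B deq() → empty cannot apply there
e.g. A, B, C, E, D, F: illegal at step 2, since B deq() → empty cannot apply there

not linearizable — minimal violating prefix: 12 events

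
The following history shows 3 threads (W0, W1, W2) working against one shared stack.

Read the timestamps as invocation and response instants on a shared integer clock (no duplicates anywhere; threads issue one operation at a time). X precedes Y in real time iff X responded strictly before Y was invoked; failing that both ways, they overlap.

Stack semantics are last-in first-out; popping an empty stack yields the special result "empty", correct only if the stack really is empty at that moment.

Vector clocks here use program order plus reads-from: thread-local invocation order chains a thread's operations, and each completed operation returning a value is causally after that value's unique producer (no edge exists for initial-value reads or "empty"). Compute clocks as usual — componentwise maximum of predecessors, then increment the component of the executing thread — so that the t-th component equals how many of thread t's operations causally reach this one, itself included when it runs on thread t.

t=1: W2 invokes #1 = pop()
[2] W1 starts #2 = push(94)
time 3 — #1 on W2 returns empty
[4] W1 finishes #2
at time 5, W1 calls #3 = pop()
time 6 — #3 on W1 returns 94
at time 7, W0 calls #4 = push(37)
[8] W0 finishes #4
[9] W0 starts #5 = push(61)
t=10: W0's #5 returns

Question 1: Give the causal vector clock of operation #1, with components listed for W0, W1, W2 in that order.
(0, 0, 1)

invoked at 1, #1 has no predecessors; its own W2 bump gives (0, 0, 1)
invoked at 2, #2 has no predecessors; its own W1 bump gives (0, 1, 0)
invoked at 7, #4 has no predecessors; its own W0 bump gives (1, 0, 0)
from VC(#2)=(0, 1, 0), #3 (invoked 5) maxes components and bumps W1 → (0, 2, 0)
from VC(#4)=(1, 0, 0), #5 (invoked 9) maxes components and bumps W0 → (2, 0, 0)
target: VC(#1) = (0, 0, 1)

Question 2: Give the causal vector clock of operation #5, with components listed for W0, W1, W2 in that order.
(2, 0, 0)

#1 (invocation 1): nothing precedes it; W2's component alone gives (0, 0, 1)
#2 (invocation 2): nothing precedes it; W1's component alone gives (0, 1, 0)
#4 (invocation 7): nothing precedes it; W0's component alone gives (1, 0, 0)
#3 (invocation 5): componentwise max over VC(#2)=(0, 1, 0), +1 at W1, giving (0, 2, 0)
#5 (invocation 9): componentwise max over VC(#4)=(1, 0, 0), +1 at W0, giving (2, 0, 0)
target: VC(#5) = (2, 0, 0)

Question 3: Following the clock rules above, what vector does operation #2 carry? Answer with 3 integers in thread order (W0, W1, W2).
(0, 1, 0)

VC(#1, invoked at 1): no causal predecessors; +1 on W2 → (0, 0, 1)
VC(#2, invoked at 2): no causal predecessors; +1 on W1 → (0, 1, 0)
VC(#4, invoked at 7): no causal predecessors; +1 on W0 → (1, 0, 0)
VC(#3, invoked at 5): max of VC(#2)=(0, 1, 0), then +1 on thread W1 → (0, 2, 0)
VC(#5, invoked at 9): max of VC(#4)=(1, 0, 0), then +1 on thread W0 → (2, 0, 0)
target: VC(#2) = (0, 1, 0)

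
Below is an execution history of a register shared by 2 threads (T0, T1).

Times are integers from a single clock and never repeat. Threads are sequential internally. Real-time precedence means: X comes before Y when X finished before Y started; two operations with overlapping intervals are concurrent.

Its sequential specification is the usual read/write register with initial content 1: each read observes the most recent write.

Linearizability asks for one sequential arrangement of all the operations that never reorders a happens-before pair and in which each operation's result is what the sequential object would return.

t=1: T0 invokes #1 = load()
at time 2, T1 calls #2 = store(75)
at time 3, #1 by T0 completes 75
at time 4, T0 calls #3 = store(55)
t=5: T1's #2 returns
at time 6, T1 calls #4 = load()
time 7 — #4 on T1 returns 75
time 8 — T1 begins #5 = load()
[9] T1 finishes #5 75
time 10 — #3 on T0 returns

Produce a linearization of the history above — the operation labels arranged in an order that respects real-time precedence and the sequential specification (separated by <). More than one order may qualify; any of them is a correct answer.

#2 < #1 < #4 < #5 < #3

after step 1 (#2 store(75)): value 75
after step 2 (#1 load() → 75): value 75
after step 3 (#4 load() → 75): value 75
after step 4 (#5 load() → 75): value 75
after step 5 (#3 store(55)): value 55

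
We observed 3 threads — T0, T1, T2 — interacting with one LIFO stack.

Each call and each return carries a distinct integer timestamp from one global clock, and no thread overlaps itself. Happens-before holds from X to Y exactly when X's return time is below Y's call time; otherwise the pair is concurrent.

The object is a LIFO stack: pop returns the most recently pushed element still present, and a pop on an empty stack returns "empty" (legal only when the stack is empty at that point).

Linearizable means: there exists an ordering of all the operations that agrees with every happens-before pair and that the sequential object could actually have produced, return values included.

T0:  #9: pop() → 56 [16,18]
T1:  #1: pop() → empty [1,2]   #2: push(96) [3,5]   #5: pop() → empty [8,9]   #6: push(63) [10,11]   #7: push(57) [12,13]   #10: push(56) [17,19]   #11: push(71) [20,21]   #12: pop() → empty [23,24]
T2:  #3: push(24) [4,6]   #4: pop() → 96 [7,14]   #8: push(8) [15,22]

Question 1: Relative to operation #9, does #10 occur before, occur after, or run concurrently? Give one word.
#10 spans [17,19], #9 spans [16,18]
the intervals overlap in both directions

concurrent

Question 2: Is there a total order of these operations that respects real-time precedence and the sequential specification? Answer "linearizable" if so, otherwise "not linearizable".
events 1..8 are fine; event 9 — the response of #5 at time 9 — makes the prefix non-linearizable
every one of the 2 real-time-consistent orders over 4 completed LIFO stack ops fails the sequential spec
no completion choice of the 1 pending operation (#4) rescues it — every subset was tried
sample order #1, #2, #3, #5 (pending dropped) stalls at step 4 — #5 pop() → empty has no legal effect
sample order #1, #3, #2, #5 (pending dropped) stalls at step 4 — #5 pop() → empty has no legal effect

not linearizable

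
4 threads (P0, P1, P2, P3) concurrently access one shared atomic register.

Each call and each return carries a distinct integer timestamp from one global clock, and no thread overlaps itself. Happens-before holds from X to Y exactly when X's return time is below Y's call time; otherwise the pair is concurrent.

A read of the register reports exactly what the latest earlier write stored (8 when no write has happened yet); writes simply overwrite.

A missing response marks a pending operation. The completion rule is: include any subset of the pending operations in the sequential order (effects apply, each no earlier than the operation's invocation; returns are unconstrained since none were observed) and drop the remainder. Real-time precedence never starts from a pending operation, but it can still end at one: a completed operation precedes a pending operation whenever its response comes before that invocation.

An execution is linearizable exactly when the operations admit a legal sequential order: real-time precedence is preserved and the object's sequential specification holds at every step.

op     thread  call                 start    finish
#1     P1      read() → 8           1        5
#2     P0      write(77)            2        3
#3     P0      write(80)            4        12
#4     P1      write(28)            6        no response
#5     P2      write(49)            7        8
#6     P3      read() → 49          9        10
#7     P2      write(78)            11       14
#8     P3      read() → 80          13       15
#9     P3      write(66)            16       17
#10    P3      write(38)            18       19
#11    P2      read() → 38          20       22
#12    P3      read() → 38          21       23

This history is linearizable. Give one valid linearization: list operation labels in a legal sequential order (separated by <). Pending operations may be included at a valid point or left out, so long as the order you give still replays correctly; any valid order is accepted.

#1 < #2 < #4 < #5 < #6 < #3 < #8 < #7 < #9 < #10 < #11 < #12

step 1: #1 read() → 8 — value 8
step 2: #2 write(77) — value 77
step 3: #4 write(28) (pending, included) — value 28
step 4: #5 write(49) — value 49
step 5: #6 read() → 49 — value 49
step 6: #3 write(80) — value 80
step 7: #8 read() → 80 — value 80
step 8: #7 write(78) — value 78
step 9: #9 write(66) — value 66
step 10: #10 write(38) — value 38
step 11: #11 read() → 38 — value 38
step 12: #12 read() → 38 — value 38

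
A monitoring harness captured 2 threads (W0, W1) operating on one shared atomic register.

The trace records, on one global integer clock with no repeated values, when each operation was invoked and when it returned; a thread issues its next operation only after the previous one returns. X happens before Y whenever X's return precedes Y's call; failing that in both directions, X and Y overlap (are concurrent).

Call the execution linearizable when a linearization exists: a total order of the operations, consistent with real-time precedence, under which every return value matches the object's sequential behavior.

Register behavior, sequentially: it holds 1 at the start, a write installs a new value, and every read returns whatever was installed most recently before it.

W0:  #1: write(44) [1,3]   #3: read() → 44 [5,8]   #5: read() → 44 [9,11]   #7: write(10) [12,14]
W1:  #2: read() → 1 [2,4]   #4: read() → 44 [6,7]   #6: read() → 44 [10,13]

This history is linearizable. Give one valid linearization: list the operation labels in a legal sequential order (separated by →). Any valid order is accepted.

after step 1 (#2 read() → 1): value 1
after step 2 (#1 write(44)): value 44
after step 3 (#3 read() → 44): value 44
after step 4 (#4 read() → 44): value 44
after step 5 (#5 read() → 44): value 44
after step 6 (#6 read() → 44): value 44
after step 7 (#7 write(10)): value 10

#2 → #1 → #3 → #4 → #5 → #6 → #7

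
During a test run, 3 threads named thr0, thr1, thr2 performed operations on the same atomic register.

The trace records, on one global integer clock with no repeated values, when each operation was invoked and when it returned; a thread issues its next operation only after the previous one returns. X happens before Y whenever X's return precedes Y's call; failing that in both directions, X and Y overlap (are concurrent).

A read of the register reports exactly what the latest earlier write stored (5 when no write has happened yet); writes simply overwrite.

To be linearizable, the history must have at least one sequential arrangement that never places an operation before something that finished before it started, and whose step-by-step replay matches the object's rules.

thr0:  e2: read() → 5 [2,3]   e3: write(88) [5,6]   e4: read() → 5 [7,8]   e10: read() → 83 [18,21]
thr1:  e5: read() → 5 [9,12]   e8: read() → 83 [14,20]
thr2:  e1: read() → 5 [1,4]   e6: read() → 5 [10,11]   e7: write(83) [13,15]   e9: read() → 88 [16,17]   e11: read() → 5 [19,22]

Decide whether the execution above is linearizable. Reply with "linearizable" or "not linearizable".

the violation lands at event 8, e4's response at time 8: events 1..7 linearize, events 1..8 do not
2 orders of the 4 completed atomic register ops respect real time; none is legal
one such order, e1, e2, e3, e4, breaks at step 4 where e4 read() → 5 is illegal
one such order, e2, e1, e3, e4, breaks at step 4 where e4 read() → 5 is illegal

not linearizable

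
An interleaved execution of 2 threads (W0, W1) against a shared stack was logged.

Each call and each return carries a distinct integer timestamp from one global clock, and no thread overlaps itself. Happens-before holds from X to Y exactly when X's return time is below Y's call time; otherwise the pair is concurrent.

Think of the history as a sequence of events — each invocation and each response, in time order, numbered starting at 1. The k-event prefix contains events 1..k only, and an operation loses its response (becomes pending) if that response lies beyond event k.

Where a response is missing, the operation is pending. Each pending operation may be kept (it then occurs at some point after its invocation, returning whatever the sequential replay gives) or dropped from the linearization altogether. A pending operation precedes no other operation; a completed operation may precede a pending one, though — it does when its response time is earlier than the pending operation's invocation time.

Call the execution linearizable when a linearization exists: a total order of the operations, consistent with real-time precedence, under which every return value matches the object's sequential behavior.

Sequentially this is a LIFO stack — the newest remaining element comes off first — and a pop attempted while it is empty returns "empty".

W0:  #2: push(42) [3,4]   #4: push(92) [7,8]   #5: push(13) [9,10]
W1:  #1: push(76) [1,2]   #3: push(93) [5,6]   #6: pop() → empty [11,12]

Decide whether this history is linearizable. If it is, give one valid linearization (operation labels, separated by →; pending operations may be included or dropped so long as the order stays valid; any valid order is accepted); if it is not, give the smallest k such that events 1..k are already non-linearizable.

cut after 11 events: linearizable; cut after 12 events (#6 responds, time 12): not linearizable
exactly one order of the 6 completed ops respects real time; the stack replay fails
for example #1, #2, #3, #4, #5, #6 fails at step 6: #6 pop() → empty is not legal there

not linearizable — minimal violating prefix: 12 events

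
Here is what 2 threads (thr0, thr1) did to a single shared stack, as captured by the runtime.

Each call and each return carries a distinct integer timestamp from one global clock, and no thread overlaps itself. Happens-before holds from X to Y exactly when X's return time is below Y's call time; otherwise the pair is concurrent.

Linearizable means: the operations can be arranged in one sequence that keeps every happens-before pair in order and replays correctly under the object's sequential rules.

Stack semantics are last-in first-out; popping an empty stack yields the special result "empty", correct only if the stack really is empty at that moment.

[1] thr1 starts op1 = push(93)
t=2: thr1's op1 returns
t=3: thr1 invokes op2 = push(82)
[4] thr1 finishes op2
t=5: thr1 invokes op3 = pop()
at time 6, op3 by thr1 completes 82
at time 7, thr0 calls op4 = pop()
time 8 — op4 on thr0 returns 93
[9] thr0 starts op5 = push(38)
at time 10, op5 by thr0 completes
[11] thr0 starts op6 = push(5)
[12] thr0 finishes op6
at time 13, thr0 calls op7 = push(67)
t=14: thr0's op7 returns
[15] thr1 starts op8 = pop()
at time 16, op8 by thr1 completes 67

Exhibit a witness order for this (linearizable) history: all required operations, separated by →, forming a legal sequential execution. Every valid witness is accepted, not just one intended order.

op1 → op2 → op3 → op4 → op5 → op6 → op7 → op8

1. op1 push(93), leaving stack <93>
2. op2 push(82), leaving stack <93,82>
3. op3 pop() → 82, leaving stack <93>
4. op4 pop() → 93, leaving stack <>
5. op5 push(38), leaving stack <38>
6. op6 push(5), leaving stack <38,5>
7. op7 push(67), leaving stack <38,5,67>
8. op8 pop() → 67, leaving stack <38,5>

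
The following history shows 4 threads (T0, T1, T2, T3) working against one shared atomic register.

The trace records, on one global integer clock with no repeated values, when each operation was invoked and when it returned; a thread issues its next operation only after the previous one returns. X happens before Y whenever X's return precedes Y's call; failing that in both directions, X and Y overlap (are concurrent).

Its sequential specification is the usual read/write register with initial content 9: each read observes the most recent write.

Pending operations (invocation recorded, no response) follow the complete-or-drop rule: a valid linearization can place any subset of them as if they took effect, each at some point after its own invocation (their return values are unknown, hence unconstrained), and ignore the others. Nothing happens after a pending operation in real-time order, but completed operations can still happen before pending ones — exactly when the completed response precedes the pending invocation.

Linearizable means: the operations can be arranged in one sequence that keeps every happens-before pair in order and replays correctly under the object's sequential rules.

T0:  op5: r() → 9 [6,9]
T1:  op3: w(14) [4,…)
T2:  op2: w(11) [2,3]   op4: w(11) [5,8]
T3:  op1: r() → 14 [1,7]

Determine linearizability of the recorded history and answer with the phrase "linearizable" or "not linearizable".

through event 8 a valid linearization exists; event 9 (op5 responding at time 9) ends that
checked exhaustively: 8 real-time-consistent orders of 4 completed operations, zero legal atomic register replays
completion choices over the 1 pending operation (op3) were checked; none helps
for example op1, op2, op4, op5 (pending dropped) fails at step 1: op1 r() → 14 is not legal there
for example op1, op2, op5, op4 (pending dropped) fails at step 1: op1 r() → 14 is not legal there

not linearizable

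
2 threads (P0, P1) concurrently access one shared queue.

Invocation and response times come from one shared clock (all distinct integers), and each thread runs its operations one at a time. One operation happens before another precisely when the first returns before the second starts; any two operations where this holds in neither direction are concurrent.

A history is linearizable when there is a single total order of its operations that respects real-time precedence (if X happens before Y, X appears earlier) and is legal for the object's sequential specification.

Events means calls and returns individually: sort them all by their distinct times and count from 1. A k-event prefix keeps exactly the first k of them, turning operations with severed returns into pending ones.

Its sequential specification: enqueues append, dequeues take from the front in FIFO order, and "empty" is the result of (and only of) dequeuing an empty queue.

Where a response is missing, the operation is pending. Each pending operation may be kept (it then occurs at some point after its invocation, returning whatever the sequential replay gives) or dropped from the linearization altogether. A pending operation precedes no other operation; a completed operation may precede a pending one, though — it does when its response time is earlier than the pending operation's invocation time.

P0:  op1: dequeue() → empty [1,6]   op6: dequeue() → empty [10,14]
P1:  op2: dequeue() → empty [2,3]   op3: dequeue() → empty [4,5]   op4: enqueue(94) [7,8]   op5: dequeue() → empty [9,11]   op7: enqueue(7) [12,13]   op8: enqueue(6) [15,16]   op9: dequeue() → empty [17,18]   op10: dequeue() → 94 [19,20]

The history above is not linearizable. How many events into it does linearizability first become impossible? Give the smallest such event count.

14

one valid order for events 1..13 is op1, op2, op3, op4, op6, op5, op7:
1. op1 dequeue() → empty, leaving queue <>
2. op2 dequeue() → empty, leaving queue <>
3. op3 dequeue() → empty, leaving queue <>
4. op4 enqueue(94), leaving queue <94>
5. op6 dequeue() (pending, included), leaving queue <>
6. op5 dequeue() → empty, leaving queue <>
7. op7 enqueue(7), leaving queue <7>
with event 14 included (op6 responding at time 14), all real-time-consistent orders fail
one such order, op1, op2, op3, op4, op5, op6, op7, breaks at step 5 where op5 dequeue() → empty is illegal
one such order, op1, op2, op3, op4, op5, op7, op6, breaks at step 5 where op5 dequeue() → empty is illegal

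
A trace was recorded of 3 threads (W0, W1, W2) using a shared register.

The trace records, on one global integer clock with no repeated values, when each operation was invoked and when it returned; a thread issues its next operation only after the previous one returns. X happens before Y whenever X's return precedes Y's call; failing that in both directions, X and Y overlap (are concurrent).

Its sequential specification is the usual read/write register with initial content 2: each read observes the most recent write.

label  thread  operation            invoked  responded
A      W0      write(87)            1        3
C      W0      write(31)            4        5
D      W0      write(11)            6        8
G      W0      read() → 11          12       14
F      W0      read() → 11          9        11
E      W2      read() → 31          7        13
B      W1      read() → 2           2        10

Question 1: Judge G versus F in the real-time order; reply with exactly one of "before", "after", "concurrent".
Answer: after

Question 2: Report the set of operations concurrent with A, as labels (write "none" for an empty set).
Answer: B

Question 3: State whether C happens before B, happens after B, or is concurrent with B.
Answer: concurrent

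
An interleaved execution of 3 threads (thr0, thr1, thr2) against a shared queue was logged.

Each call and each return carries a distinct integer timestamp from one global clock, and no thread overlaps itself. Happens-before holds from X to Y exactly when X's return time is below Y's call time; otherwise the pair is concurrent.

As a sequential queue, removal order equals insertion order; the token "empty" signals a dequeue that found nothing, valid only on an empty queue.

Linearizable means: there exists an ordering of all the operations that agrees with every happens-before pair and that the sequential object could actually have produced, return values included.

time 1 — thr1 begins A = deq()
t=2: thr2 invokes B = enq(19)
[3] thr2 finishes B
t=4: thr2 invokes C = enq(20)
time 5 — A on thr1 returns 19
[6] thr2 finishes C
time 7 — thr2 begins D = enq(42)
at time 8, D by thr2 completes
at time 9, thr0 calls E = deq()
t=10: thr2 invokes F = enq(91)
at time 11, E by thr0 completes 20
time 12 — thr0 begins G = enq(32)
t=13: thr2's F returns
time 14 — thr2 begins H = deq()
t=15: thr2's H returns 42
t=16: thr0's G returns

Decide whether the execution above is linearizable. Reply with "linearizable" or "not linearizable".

witness order: B, A, C, D, E, F, G, H
step 1: B enq(19) — queue <19>
step 2: A deq() → 19 — queue <>
step 3: C enq(20) — queue <20>
step 4: D enq(42) — queue <20,42>
step 5: E deq() → 20 — queue <42>
step 6: F enq(91) — queue <42,91>
step 7: G enq(32) — queue <42,91,32>
step 8: H deq() → 42 — queue <91,32>

linearizable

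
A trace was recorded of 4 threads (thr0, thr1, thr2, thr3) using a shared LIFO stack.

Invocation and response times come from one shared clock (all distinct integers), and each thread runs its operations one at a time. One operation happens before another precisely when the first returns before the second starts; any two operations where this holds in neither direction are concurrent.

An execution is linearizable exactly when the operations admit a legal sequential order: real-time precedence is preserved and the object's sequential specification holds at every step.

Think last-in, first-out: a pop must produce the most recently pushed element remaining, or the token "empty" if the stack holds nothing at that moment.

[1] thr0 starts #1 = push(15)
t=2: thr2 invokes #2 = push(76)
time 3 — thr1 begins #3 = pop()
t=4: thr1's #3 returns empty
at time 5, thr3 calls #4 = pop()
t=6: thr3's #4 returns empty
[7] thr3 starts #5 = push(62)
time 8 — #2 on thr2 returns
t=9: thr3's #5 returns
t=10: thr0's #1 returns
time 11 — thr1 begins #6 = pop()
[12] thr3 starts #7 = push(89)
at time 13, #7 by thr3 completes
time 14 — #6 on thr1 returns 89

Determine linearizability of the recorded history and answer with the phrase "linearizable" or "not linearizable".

a witness: #3, #4, #1, #2, #5, #7, #6
after step 1 (#3 pop() → empty): stack <>
after step 2 (#4 pop() → empty): stack <>
after step 3 (#1 push(15)): stack <15>
after step 4 (#2 push(76)): stack <15,76>
after step 5 (#5 push(62)): stack <15,76,62>
after step 6 (#7 push(89)): stack <15,76,62,89>
after step 7 (#6 pop() → 89): stack <15,76,62>

linearizable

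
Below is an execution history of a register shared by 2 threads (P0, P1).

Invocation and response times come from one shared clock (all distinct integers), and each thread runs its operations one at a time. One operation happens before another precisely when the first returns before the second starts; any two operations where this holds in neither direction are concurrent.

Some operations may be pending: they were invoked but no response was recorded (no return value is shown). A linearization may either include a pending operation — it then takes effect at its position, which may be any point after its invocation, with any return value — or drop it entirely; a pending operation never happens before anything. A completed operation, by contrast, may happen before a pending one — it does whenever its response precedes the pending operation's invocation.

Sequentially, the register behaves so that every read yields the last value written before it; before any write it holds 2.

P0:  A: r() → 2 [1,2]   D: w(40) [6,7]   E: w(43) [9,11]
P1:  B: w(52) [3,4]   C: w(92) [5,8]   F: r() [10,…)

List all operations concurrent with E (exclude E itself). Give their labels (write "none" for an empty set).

E spans [9,11]: anything still running between times 9 and 11 counts as concurrent
A [1,2]: before
B [3,4]: before
C [5,8]: before
D [6,7]: before
F [10,…): concurrent

F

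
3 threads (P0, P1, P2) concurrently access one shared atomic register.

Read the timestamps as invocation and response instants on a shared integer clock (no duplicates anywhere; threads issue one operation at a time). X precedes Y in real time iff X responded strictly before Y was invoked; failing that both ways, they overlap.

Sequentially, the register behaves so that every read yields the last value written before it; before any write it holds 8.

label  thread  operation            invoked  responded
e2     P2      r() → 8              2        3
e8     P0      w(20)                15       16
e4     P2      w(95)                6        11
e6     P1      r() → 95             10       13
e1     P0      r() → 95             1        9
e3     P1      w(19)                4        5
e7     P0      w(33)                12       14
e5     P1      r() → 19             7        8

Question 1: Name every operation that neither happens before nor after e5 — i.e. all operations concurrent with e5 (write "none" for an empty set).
Answer: e1, e4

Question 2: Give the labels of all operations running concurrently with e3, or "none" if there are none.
Answer: e1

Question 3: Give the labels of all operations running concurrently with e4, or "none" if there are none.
Answer: e1, e5, e6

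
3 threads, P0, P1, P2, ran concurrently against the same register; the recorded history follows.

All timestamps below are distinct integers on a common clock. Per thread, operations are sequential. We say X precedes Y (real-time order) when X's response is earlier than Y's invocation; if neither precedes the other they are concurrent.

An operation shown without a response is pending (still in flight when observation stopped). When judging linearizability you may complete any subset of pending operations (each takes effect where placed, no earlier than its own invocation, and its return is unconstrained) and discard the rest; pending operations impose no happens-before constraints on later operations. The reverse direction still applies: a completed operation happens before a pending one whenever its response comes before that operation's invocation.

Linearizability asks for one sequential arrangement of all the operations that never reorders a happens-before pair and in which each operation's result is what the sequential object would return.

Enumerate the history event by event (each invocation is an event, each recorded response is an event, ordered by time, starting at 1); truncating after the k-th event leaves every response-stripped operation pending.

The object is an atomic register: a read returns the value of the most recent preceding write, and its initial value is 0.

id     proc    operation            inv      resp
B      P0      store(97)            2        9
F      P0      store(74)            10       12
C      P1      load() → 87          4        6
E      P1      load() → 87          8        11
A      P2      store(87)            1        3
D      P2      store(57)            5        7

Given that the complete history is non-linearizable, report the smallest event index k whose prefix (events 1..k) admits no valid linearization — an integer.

events 1..10 are still linearizable — one witness is A, C, B, D:
after step 1 (A store(87)): value 87
after step 2 (C load() → 87): value 87
after step 3 (B store(97)): value 97
after step 4 (D store(57)): value 57
include event 11 — E responding at 11 — and every candidate order breaks
include/drop combinations of the 1 pending operation (F) were all tried; none helps
sample order A, B, C, D, E (pending dropped) stalls at step 3 — C load() → 87 has no legal effect
sample order A, B, D, C, E (pending dropped) stalls at step 4 — C load() → 87 has no legal effect

11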